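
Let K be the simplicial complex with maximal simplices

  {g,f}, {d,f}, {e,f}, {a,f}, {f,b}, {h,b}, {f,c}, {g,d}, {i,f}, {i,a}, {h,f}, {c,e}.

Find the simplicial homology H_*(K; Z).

Order the vertices as a < b < c < d < e < f < g < h < i. Listing each simplex with vertices in this order, K has dimension 1 with simplices:

  0-simplices (9): a, b, c, d, e, f, g, h, i
  1-simplices (12): af, ai, bf, bh, ce, cf, df, dg, ef, fg, fh, fi

Hence C_0 ≅ Z^9, C_1 ≅ Z^12.

Boundary ∂_1: C_1 → C_0 sends each edge [p,q] (with p < q) to q − p. For instance
  ∂ce = e − c.
The 9×12 boundary matrix has rank 8 and Smith normal form diag(1,1,1,1,1,1,1,1).

Now H_k = ker ∂_k / im ∂_{k+1}, so:

  H_0: rank C_0 − rank ∂_1 = 9 − 8 = 1, and the invariant factors of ∂_1 are all 1, so H_0 ≅ Z.
  H_1: rank ker ∂_1 − rank ∂_2 = (12 − 8) − 0 = 4, and there is no ∂_2, so H_1 ≅ Z^4.

H_0 = Z,  H_1 = Z^4.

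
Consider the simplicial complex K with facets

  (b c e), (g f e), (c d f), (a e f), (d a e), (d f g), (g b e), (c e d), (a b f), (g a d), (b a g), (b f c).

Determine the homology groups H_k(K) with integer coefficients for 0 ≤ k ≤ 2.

Order the vertices as a < b < c < d < e < f < g. Listing each simplex with vertices in this order, K has dimension 2 with simplices:

  0-simplices (7): a, b, c, d, e, f, g
  1-simplices (18): ab, ad, ae, af, ag, bc, be, bf, bg, cd, ce, cf, de, df, dg, ef, eg, fg
  2-simplices (12): abf, abg, ade, adg, aef, bce, bcf, beg, cde, cdf, dfg, efg

Hence C_0 ≅ Z^7, C_1 ≅ Z^18, C_2 ≅ Z^12.

Boundary ∂_1: C_1 → C_0 sends each edge [p,q] (with p < q) to q − p.
This gives a 7×18 integer matrix of rank 6; reducing to Smith normal form yields diagonal entries (1,1,1,1,1,1).

∂_2: C_2 → C_1 maps a triangle to the signed sum of its edges. For instance
  ∂bce = ce − be + bc,
  ∂abg = bg − ag + ab.
This gives a 18×12 integer matrix of rank 12; reducing to Smith normal form yields diagonal entries (1,1,1,1,1,1,1,1,1,1,1,2).

Now H_k = ker ∂_k / im ∂_{k+1}, so:

  H_0: rank C_0 − rank ∂_1 = 7 − 6 = 1, and the invariant factors of ∂_1 are all 1, so H_0 = Z.
  H_1: rank ker ∂_1 − rank ∂_2 = (18 − 6) − 12 = 0, and ∂_2 has invariant factor 2 > 1, so H_1 = Z/2Z.
  H_2: rank ker ∂_2 − rank ∂_3 = (12 − 12) − 0 = 0, and there is no ∂_3, so H_2 = 0.

As a check, the Euler characteristic is 7 − 18 + 12 = 1, which agrees with 1 − 0 + 0 = 1.
(K is a triangulation of the real projective plane RP^2.)

H_0 ≅ Z,  H_1 ≅ Z/2Z,  H_2 = 0.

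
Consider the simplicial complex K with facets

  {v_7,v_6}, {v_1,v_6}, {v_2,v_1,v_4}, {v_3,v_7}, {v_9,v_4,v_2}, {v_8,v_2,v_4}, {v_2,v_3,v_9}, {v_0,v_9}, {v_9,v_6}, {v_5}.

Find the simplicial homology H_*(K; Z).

Fix the vertex order v_0 < v_1 < v_2 < v_3 < v_4 < v_5 < v_6 < v_7 < v_8 < v_9 and write every simplex with vertices in increasing order. Then dim K = 2 and the simplices of K are:

  0-simplices (10): [v_0], [v_1], [v_2], [v_3], [v_4], [v_5], [v_6], [v_7], [v_8], [v_9]
  1-simplices (14): [v_0,v_9], [v_1,v_2], [v_1,v_4], [v_1,v_6], [v_2,v_3], [v_2,v_4], [v_2,v_8], [v_2,v_9], [v_3,v_7], [v_3,v_9], [v_4,v_8], [v_4,v_9], [v_6,v_7], [v_6,v_9]
  2-simplices (4): [v_1,v_2,v_4], [v_2,v_3,v_9], [v_2,v_4,v_8], [v_2,v_4,v_9]

Hence C_0 ≅ Z^10, C_1 ≅ Z^14, C_2 ≅ Z^4.

The boundary map ∂_1: C_1 → C_0 sends each edge [p,q] (with p < q) to q − p. For instance
  ∂[v_2,v_4] = [v_4] − [v_2].
The 10×14 boundary matrix has rank 8 and Smith normal form diag(1,1,1,1,1,1,1,1).

∂_2: C_2 → C_1 maps a triangle to the signed sum of its edges. For instance
  ∂[v_2,v_3,v_9] = [v_3,v_9] − [v_2,v_9] + [v_2,v_3],
  ∂[v_2,v_4,v_9] = [v_4,v_9] − [v_2,v_9] + [v_2,v_4].
This gives a 14×4 integer matrix of rank 4; reducing to Smith normal form yields diagonal entries (1,1,1,1).

Computing H_k = (kernel of ∂_k) / (image of ∂_{k+1}):

  H_0: rank C_0 − rank ∂_1 = 10 − 8 = 2, and the invariant factors of ∂_1 are all 1, so H_0 ≅ Z^2.
  H_1: rank ker ∂_1 − rank ∂_2 = (14 − 8) − 4 = 2, and the invariant factors of ∂_2 are all 1, so H_1 ≅ Z^2.
  H_2: rank ker ∂_2 − rank ∂_3 = (4 − 4) − 0 = 0, and there is no ∂_3, so H_2 ≅ 0.

H_0 = Z^2,  H_1 = Z^2,  H_2 = 0.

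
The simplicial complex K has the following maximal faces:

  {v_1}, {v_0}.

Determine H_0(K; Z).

Order the vertices as v_0 < v_1. Listing each simplex with vertices in this order, K has dimension 0 with simplices:

  0-simplices (2): [v_0], [v_1]

giving chain groups C_0 ≅ Z^2.

Now H_k = ker ∂_k / im ∂_{k+1}, so:

  H_0: rank C_0 − rank ∂_1 = 2 − 0 = 2, and there is no ∂_1, so H_0 = Z^2.

H_0 = Z^2.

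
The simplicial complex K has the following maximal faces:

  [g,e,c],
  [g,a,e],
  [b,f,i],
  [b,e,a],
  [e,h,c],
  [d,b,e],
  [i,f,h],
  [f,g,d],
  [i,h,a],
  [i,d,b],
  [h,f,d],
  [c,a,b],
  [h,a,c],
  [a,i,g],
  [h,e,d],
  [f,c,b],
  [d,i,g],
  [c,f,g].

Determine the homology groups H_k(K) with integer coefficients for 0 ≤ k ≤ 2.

H_0 ≅ Z,  H_1 ≅ Z ⊕ Z/2,  H_2 = 0.

Fix the vertex order a < b < c < d < e < f < g < h < i and write every simplex with vertices in increasing order. Then dim K = 2 and the simplices of K are:

  0-simplices (9): a, b, c, d, e, f, g, h, i
  1-simplices (27): ab, ac, ae, ag, ah, ai, bc, bd, be, bf, bi, ce, cf, cg, ch, de, df, dg, dh, di, eg, eh, fg, fh, fi, gi, hi
  2-simplices (18): abc, abe, ach, aeg, agi, ahi, bcf, bde, bdi, bfi, ceg, ceh, cfg, deh, dfg, dfh, dgi, fhi

so the chain groups are C_0 ≅ Z^9, C_1 ≅ Z^27, C_2 ≅ Z^18.

Boundary ∂_1: C_1 → C_0 sends each edge [p,q] (with p < q) to q − p. For instance
  ∂ah = h − a.
The 9×27 boundary matrix has rank 8 and Smith normal form diag(1,1,1,1,1,1,1,1).

The boundary map ∂_2: C_2 → C_1 maps a triangle to the signed sum of its edges. For instance
  ∂aeg = eg − ag + ae,
  ∂bcf = cf − bf + bc.
As a 27×18 matrix over Z this has rank 18, with invariant factors (1,1,1,1,1,1,1,1,1,1,1,1,1,1,1,1,1,2).

From H_k ≅ ker(∂_k) / im(∂_{k+1}) we obtain:

  H_0: rank C_0 − rank ∂_1 = 9 − 8 = 1, and the invariant factors of ∂_1 are all 1, so H_0 = Z.
  H_1: rank ker ∂_1 − rank ∂_2 = (27 − 8) − 18 = 1, and ∂_2 has invariant factor 2 > 1, so H_1 = Z ⊕ Z/2.
  H_2: rank ker ∂_2 − rank ∂_3 = (18 − 18) − 0 = 0, and there is no ∂_3, so H_2 = 0.

As a check, the Euler characteristic is 9 − 27 + 18 = 0, which agrees with 1 − 1 + 0 = 0.
(K is a triangulation of the Klein bottle.)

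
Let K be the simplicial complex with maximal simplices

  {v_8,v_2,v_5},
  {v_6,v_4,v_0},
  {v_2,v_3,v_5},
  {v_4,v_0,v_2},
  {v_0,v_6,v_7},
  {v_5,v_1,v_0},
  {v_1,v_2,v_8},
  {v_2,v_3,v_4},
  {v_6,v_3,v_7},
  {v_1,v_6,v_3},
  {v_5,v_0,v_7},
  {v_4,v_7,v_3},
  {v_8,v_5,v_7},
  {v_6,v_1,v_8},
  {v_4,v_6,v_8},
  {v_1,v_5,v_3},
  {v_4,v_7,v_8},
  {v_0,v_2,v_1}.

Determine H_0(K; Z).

H_0 = Z.

Order the vertices as v_0 < v_1 < v_2 < v_3 < v_4 < v_5 < v_6 < v_7 < v_8. Listing each simplex with vertices in this order, K has dimension 2 with simplices:

  0-simplices (9): [v_0], [v_1], [v_2], [v_3], [v_4], [v_5], [v_6], [v_7], [v_8]
  1-simplices (27): (27 of them)
  2-simplices (18): (18 of them)

so the chain groups are C_0 ≅ Z^9, C_1 ≅ Z^27, C_2 ≅ Z^18.

∂_1: C_1 → C_0 maps an edge to its endpoints' difference, ∂[p,q] = q − p.
The 9×27 boundary matrix has rank 8 and Smith normal form diag(1,1,1,1,1,1,1,1).

Boundary ∂_2: C_2 → C_1 sends each 2-simplex [p,q,r] to [q,r] − [p,r] + [p,q]. For instance
  ∂[v_0,v_5,v_7] = [v_5,v_7] − [v_0,v_7] + [v_0,v_5],
  ∂[v_4,v_7,v_8] = [v_7,v_8] − [v_4,v_8] + [v_4,v_7].
As a 27×18 matrix over Z this has rank 18, with invariant factors (1,1,1,1,1,1,1,1,1,1,1,1,1,1,1,1,1,2).

From H_k ≅ ker(∂_k) / im(∂_{k+1}) we obtain:

  H_0: rank C_0 − rank ∂_1 = 9 − 8 = 1, and the invariant factors of ∂_1 are all 1, so H_0 = Z.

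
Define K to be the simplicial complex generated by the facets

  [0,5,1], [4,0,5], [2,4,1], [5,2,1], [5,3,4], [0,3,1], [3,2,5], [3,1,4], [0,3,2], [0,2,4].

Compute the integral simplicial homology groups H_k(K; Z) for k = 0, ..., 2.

H_0 ≅ Z,  H_1 ≅ Z/2,  H_2 = 0.

We work with the vertex ordering 0 < 1 < 2 < 3 < 4 < 5. The simplices of K, each written with vertices in increasing order, are:

  0-simplices (6): [0], [1], [2], [3], [4], [5]
  1-simplices (15): [0,1], [0,2], [0,3], [0,4], [0,5], [1,2], [1,3], [1,4], [1,5], [2,3], [2,4], [2,5], [3,4], [3,5], [4,5]
  2-simplices (10): [0,1,3], [0,1,5], [0,2,3], [0,2,4], [0,4,5], [1,2,4], [1,2,5], [1,3,4], [2,3,5], [3,4,5]

so the chain groups are C_0 ≅ Z^6, C_1 ≅ Z^15, C_2 ≅ Z^10.

∂_1: C_1 → C_0 maps an edge to its endpoints' difference, ∂[p,q] = q − p.
The resulting 6×15 matrix has rank 5, and its Smith normal form has invariant factors (1,1,1,1,1).

The boundary map ∂_2: C_2 → C_1 acts by ∂[p,q,r] = [q,r] − [p,r] + [p,q]. For instance
  ∂[0,1,3] = [1,3] − [0,3] + [0,1],
  ∂[2,3,5] = [3,5] − [2,5] + [2,3].
The resulting 15×10 matrix has rank 10, and its Smith normal form has invariant factors (1,1,1,1,1,1,1,1,1,2).

Computing H_k = (kernel of ∂_k) / (image of ∂_{k+1}):

  H_0: rank C_0 − rank ∂_1 = 6 − 5 = 1, and the invariant factors of ∂_1 are all 1, so H_0 = Z.
  H_1: rank ker ∂_1 − rank ∂_2 = (15 − 5) − 10 = 0, and ∂_2 has invariant factor 2 > 1, so H_1 = Z/2.
  H_2: rank ker ∂_2 − rank ∂_3 = (10 − 10) − 0 = 0, and there is no ∂_3, so H_2 = 0.

(K is a triangulation of the real projective plane RP^2.)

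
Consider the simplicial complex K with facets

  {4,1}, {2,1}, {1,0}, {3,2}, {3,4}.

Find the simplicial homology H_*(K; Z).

H_0 = Z,  H_1 = Z.

Order the vertices as 0 < 1 < 2 < 3 < 4. Listing each simplex with vertices in this order, K has dimension 1 with simplices:

  0-simplices (5): [0], [1], [2], [3], [4]
  1-simplices (5): [0,1], [1,2], [1,4], [2,3], [3,4]

so the chain groups are C_0 ≅ Z^5, C_1 ≅ Z^5.

The boundary map ∂_1: C_1 → C_0 maps an edge to its endpoints' difference, ∂[p,q] = q − p. For instance
  ∂[1,4] = [4] − [1].
The 5×5 boundary matrix has rank 4 and Smith normal form diag(1,1,1,1).

Now H_k = ker ∂_k / im ∂_{k+1}, so:

  H_0: rank C_0 − rank ∂_1 = 5 − 4 = 1, and the invariant factors of ∂_1 are all 1, so H_0 = Z.
  H_1: rank ker ∂_1 − rank ∂_2 = (5 − 4) − 0 = 1, and there is no ∂_2, so H_1 = Z.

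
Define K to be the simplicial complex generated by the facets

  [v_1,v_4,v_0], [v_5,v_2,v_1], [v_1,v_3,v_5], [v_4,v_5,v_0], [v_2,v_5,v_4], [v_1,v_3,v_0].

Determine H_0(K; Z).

Order the vertices as v_0 < v_1 < v_2 < v_3 < v_4 < v_5. Listing each simplex with vertices in this order, K has dimension 2 with simplices:

  0-simplices (6): [v_0], [v_1], [v_2], [v_3], [v_4], [v_5]
  1-simplices (12): [v_0,v_1], [v_0,v_3], [v_0,v_4], [v_0,v_5], [v_1,v_2], [v_1,v_3], [v_1,v_4], [v_1,v_5], [v_2,v_4], [v_2,v_5], [v_3,v_5], [v_4,v_5]
  2-simplices (6): [v_0,v_1,v_3], [v_0,v_1,v_4], [v_0,v_4,v_5], [v_1,v_2,v_5], [v_1,v_3,v_5], [v_2,v_4,v_5]

Hence C_0 ≅ Z^6, C_1 ≅ Z^12, C_2 ≅ Z^6.

∂_1: C_1 → C_0 maps an edge to its endpoints' difference, ∂[p,q] = q − p. For instance
  ∂[v_0,v_1] = [v_1] − [v_0].
As a 6×12 matrix over Z this has rank 5, with invariant factors (1,1,1,1,1).

The boundary map ∂_2: C_2 → C_1 sends each 2-simplex [p,q,r] to [q,r] − [p,r] + [p,q]. For instance
  ∂[v_1,v_2,v_5] = [v_2,v_5] − [v_1,v_5] + [v_1,v_2],
  ∂[v_1,v_3,v_5] = [v_3,v_5] − [v_1,v_5] + [v_1,v_3].
This gives a 12×6 integer matrix of rank 6; reducing to Smith normal form yields diagonal entries (1,1,1,1,1,1).

Reading off H_k = ker ∂_k / im ∂_{k+1}:

  H_0: rank C_0 − rank ∂_1 = 6 − 5 = 1, and the invariant factors of ∂_1 are all 1, so H_0 ≅ Z.

(K is a triangulation of the cylinder S^1 x I.)

H_0 = Z.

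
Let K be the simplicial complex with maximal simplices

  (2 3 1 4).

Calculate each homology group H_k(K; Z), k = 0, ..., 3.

K has 4 vertices, 6 edges, 4 triangles, 1 3-simplex.
rank ∂_0 = 0, rank ∂_1 = 3 ⇒ b_0 = 4 − 0 − 3 = 1; all invariant factors of ∂_1 are 1 so no torsion. So H_0 ≅ Z.
rank ∂_1 = 3, rank ∂_2 = 3 ⇒ b_1 = 6 − 3 − 3 = 0; all invariant factors of ∂_2 are 1 so no torsion. So H_1 ≅ 0.
rank ∂_2 = 3, rank ∂_3 = 1 ⇒ b_2 = 4 − 3 − 1 = 0; all invariant factors of ∂_3 are 1 so no torsion. So H_2 ≅ 0.
rank ∂_3 = 1, rank ∂_4 = 0 ⇒ b_3 = 1 − 1 − 0 = 0. So H_3 ≅ 0.

H_0 = Z,  H_1 = 0,  H_2 = 0,  H_3 = 0.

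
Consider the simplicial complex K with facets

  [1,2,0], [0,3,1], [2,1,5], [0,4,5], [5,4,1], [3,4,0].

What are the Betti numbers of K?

b_0 = 1, b_1 = 1, b_2 = 0.

Order the vertices as 0 < 1 < 2 < 3 < 4 < 5. Listing each simplex with vertices in this order, K has dimension 2 with simplices:

  0-simplices (6): [0], [1], [2], [3], [4], [5]
  1-simplices (12): [0,1], [0,2], [0,3], [0,4], [0,5], [1,2], [1,3], [1,4], [1,5], [2,5], [3,4], [4,5]
  2-simplices (6): [0,1,2], [0,1,3], [0,3,4], [0,4,5], [1,2,5], [1,4,5]

giving chain groups C_0 ≅ Z^6, C_1 ≅ Z^12, C_2 ≅ Z^6.

∂_1: C_1 → C_0 sends each edge [p,q] (with p < q) to q − p. For instance
  ∂[4,5] = [5] − [4].
The resulting 6×12 matrix has rank 5, and its Smith normal form has invariant factors (1,1,1,1,1).

∂_2: C_2 → C_1 sends each 2-simplex [p,q,r] to [q,r] − [p,r] + [p,q]. For instance
  ∂[1,2,5] = [2,5] − [1,5] + [1,2],
  ∂[0,1,2] = [1,2] − [0,2] + [0,1].
As a 12×6 matrix over Z this has rank 6, with invariant factors (1,1,1,1,1,1).

From H_k ≅ ker(∂_k) / im(∂_{k+1}) we obtain:

  H_0: rank C_0 − rank ∂_1 = 6 − 5 = 1, and the invariant factors of ∂_1 are all 1, so H_0 ≅ Z.
  H_1: rank ker ∂_1 − rank ∂_2 = (12 − 5) − 6 = 1, and the invariant factors of ∂_2 are all 1, so H_1 ≅ Z.
  H_2: rank ker ∂_2 − rank ∂_3 = (6 − 6) − 0 = 0, and there is no ∂_3, so H_2 ≅ 0.

(K is a triangulation of the cylinder S^1 x I.)

Hence the Betti numbers are b_0 = 1, b_1 = 1, b_2 = 0.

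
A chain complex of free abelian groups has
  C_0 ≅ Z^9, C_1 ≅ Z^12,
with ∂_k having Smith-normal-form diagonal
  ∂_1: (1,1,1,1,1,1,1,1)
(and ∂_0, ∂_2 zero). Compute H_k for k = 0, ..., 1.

H_0: b_0 = 9 − 0 − 8 = 1; torsion from ∂_1 factors > 1: none. So H_0 = Z.
H_1: b_1 = 12 − 8 − 0 = 4; torsion from ∂_2 factors > 1: none. So H_1 = Z^4.

H_0 = Z,  H_1 = Z^4.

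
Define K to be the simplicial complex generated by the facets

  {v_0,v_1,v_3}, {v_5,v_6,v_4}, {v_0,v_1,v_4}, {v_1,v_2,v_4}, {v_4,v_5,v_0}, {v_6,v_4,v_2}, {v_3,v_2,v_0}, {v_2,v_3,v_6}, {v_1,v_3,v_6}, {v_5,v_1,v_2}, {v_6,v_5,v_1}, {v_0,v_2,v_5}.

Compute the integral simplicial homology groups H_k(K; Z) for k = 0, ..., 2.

H_0 ≅ Z,  H_1 ≅ Z/2,  H_2 = 0.

Take the total order v_0 < v_1 < v_2 < v_3 < v_4 < v_5 < v_6 on the vertex set. Then K (dimension 2) consists of the simplices:

  0-simplices (7): [v_0], [v_1], [v_2], [v_3], [v_4], [v_5], [v_6]
  1-simplices (18): (18 of them)
  2-simplices (12): (12 of them)

Hence C_0 ≅ Z^7, C_1 ≅ Z^18, C_2 ≅ Z^12.

∂_1: C_1 → C_0 is given by ∂[p,q] = [q] − [p].
The resulting 7×18 matrix has rank 6, and its Smith normal form has invariant factors (1,1,1,1,1,1).

The boundary map ∂_2: C_2 → C_1 sends each 2-simplex [p,q,r] to [q,r] − [p,r] + [p,q]. For instance
  ∂[v_2,v_3,v_6] = [v_3,v_6] − [v_2,v_6] + [v_2,v_3],
  ∂[v_0,v_2,v_5] = [v_2,v_5] − [v_0,v_5] + [v_0,v_2].
The resulting 18×12 matrix has rank 12, and its Smith normal form has invariant factors (1,1,1,1,1,1,1,1,1,1,1,2).

Reading off H_k = ker ∂_k / im ∂_{k+1}:

  H_0: rank C_0 − rank ∂_1 = 7 − 6 = 1, and the invariant factors of ∂_1 are all 1, so H_0 ≅ Z.
  H_1: rank ker ∂_1 − rank ∂_2 = (18 − 6) − 12 = 0, and ∂_2 has invariant factor 2 > 1, so H_1 ≅ Z/2.
  H_2: rank ker ∂_2 − rank ∂_3 = (12 − 12) − 0 = 0, and there is no ∂_3, so H_2 ≅ 0.

As a check, the Euler characteristic is 7 − 18 + 12 = 1, which agrees with 1 − 0 + 0 = 1.
(K is a triangulation of the real projective plane RP^2.)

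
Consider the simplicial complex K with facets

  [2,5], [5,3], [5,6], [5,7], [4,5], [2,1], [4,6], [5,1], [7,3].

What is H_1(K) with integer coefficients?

H_1 = Z^3.

Fix the vertex order 1 < 2 < 3 < 4 < 5 < 6 < 7 and write every simplex with vertices in increasing order. Then dim K = 1 and the simplices of K are:

  0-simplices (7): [1], [2], [3], [4], [5], [6], [7]
  1-simplices (9): [1,2], [1,5], [2,5], [3,5], [3,7], [4,5], [4,6], [5,6], [5,7]

so the chain groups are C_0 ≅ Z^7, C_1 ≅ Z^9.

The boundary map ∂_1: C_1 → C_0 is given by ∂[p,q] = [q] − [p]. For instance
  ∂[1,5] = [5] − [1].
The 7×9 boundary matrix has rank 6 and Smith normal form diag(1,1,1,1,1,1).

Reading off H_k = ker ∂_k / im ∂_{k+1}:

  H_1: rank ker ∂_1 − rank ∂_2 = (9 − 6) − 0 = 3, and there is no ∂_2, so H_1 = Z^3.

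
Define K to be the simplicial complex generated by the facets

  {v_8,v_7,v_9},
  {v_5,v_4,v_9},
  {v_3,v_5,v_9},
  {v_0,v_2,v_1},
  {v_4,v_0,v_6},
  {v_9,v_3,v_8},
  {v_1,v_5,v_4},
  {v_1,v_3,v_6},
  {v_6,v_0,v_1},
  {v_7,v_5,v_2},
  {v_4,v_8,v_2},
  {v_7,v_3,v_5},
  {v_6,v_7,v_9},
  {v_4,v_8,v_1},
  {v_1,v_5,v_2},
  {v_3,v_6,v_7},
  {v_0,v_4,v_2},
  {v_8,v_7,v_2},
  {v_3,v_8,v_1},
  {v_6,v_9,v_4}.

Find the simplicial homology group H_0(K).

H_0 = Z.

Fix the vertex order v_0 < v_1 < v_2 < v_3 < v_4 < v_5 < v_6 < v_7 < v_8 < v_9 and write every simplex with vertices in increasing order. Then dim K = 2 and the simplices of K are:

  0-simplices (10): [v_0], [v_1], [v_2], [v_3], [v_4], [v_5], [v_6], [v_7], [v_8], [v_9]
  1-simplices (30): (30 of them)
  2-simplices (20): (20 of them)

giving chain groups C_0 ≅ Z^10, C_1 ≅ Z^30, C_2 ≅ Z^20.

The boundary map ∂_1: C_1 → C_0 is given by ∂[p,q] = [q] − [p].
The resulting 10×30 matrix has rank 9, and its Smith normal form has invariant factors (1,1,1,1,1,1,1,1,1).

Boundary ∂_2: C_2 → C_1 sends each 2-simplex [p,q,r] to [q,r] − [p,r] + [p,q]. For instance
  ∂[v_1,v_4,v_8] = [v_4,v_8] − [v_1,v_8] + [v_1,v_4],
  ∂[v_2,v_7,v_8] = [v_7,v_8] − [v_2,v_8] + [v_2,v_7].
As a 30×20 matrix over Z this has rank 20, with invariant factors (1,1,1,1,1,1,1,1,1,1,1,1,1,1,1,1,1,1,1,2).

Computing H_k = (kernel of ∂_k) / (image of ∂_{k+1}):

  H_0: rank C_0 − rank ∂_1 = 10 − 9 = 1, and the invariant factors of ∂_1 are all 1, so H_0 ≅ Z.

(K is a triangulation of the Klein bottle.)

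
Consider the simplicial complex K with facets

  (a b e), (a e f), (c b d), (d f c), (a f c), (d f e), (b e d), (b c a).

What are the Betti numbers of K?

Fix the vertex order a < b < c < d < e < f and write every simplex with vertices in increasing order. Then dim K = 2 and the simplices of K are:

  0-simplices (6): a, b, c, d, e, f
  1-simplices (12): ab, ac, ae, af, bc, bd, be, cd, cf, de, df, ef
  2-simplices (8): abc, abe, acf, aef, bcd, bde, cdf, def

giving chain groups C_0 ≅ Z^6, C_1 ≅ Z^12, C_2 ≅ Z^8.

∂_1: C_1 → C_0 maps an edge to its endpoints' difference, ∂[p,q] = q − p. For instance
  ∂cf = f − c.
This gives a 6×12 integer matrix of rank 5; reducing to Smith normal form yields diagonal entries (1,1,1,1,1).

The boundary map ∂_2: C_2 → C_1 maps a triangle to the signed sum of its edges. For instance
  ∂acf = cf − af + ac,
  ∂abe = be − ae + ab.
This gives a 12×8 integer matrix of rank 7; reducing to Smith normal form yields diagonal entries (1,1,1,1,1,1,1).

Computing H_k = (kernel of ∂_k) / (image of ∂_{k+1}):

  H_0: rank C_0 − rank ∂_1 = 6 − 5 = 1, and the invariant factors of ∂_1 are all 1, so H_0 = Z.
  H_1: rank ker ∂_1 − rank ∂_2 = (12 − 5) − 7 = 0, and the invariant factors of ∂_2 are all 1, so H_1 = 0.
  H_2: rank ker ∂_2 − rank ∂_3 = (8 − 7) − 0 = 1, and there is no ∂_3, so H_2 = Z.

As a check, the Euler characteristic is 6 − 12 + 8 = 2, which agrees with 1 − 0 + 1 = 2.

Hence the Betti numbers are b_0 = 1, b_1 = 0, b_2 = 1.

b_0 = 1, b_1 = 0, b_2 = 1.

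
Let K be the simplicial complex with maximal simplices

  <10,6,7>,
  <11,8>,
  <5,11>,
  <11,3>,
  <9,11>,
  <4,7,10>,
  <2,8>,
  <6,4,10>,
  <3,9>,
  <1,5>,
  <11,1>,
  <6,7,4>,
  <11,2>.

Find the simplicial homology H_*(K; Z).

Fix the vertex order 1 < 2 < 3 < 4 < 5 < 6 < 7 < 8 < 9 < 10 < 11 and write every simplex with vertices in increasing order. Then dim K = 2 and the simplices of K are:

  0-simplices (11): [1], [2], [3], [4], [5], [6], [7], [8], [9], [10], [11]
  1-simplices (15): [1,5], [1,11], [2,8], [2,11], [3,9], [3,11], [4,6], [4,7], [4,10], [5,11], [6,7], [6,10], [7,10], [8,11], [9,11]
  2-simplices (4): [4,6,7], [4,6,10], [4,7,10], [6,7,10]

so the chain groups are C_0 ≅ Z^11, C_1 ≅ Z^15, C_2 ≅ Z^4.

∂_1: C_1 → C_0 maps an edge to its endpoints' difference, ∂[p,q] = q − p.
This gives a 11×15 integer matrix of rank 9; reducing to Smith normal form yields diagonal entries (1,1,1,1,1,1,1,1,1).

Boundary ∂_2: C_2 → C_1 sends each 2-simplex [p,q,r] to [q,r] − [p,r] + [p,q]. For instance
  ∂[6,7,10] = [7,10] − [6,10] + [6,7],
  ∂[4,6,10] = [6,10] − [4,10] + [4,6].
This gives a 15×4 integer matrix of rank 3; reducing to Smith normal form yields diagonal entries (1,1,1).

Reading off H_k = ker ∂_k / im ∂_{k+1}:

  H_0: rank C_0 − rank ∂_1 = 11 − 9 = 2, and the invariant factors of ∂_1 are all 1, so H_0 = Z^2.
  H_1: rank ker ∂_1 − rank ∂_2 = (15 − 9) − 3 = 3, and the invariant factors of ∂_2 are all 1, so H_1 = Z^3.
  H_2: rank ker ∂_2 − rank ∂_3 = (4 − 3) − 0 = 1, and there is no ∂_3, so H_2 = Z.

As a check, the Euler characteristic is 11 − 15 + 4 = 0, which agrees with 2 − 3 + 1 = 0.

H_0 ≅ Z^2,  H_1 ≅ Z^3,  H_2 ≅ Z.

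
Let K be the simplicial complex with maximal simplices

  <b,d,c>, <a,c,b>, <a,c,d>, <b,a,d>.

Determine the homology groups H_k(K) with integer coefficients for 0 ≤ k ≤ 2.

We work with the vertex ordering a < b < c < d. The simplices of K, each written with vertices in increasing order, are:

  0-simplices (4): a, b, c, d
  1-simplices (6): ab, ac, ad, bc, bd, cd
  2-simplices (4): abc, abd, acd, bcd

giving chain groups C_0 ≅ Z^4, C_1 ≅ Z^6, C_2 ≅ Z^4.

The boundary map ∂_1: C_1 → C_0 maps an edge to its endpoints' difference, ∂[p,q] = q − p. For instance
  ∂bd = d − b.
This gives a 4×6 integer matrix of rank 3; reducing to Smith normal form yields diagonal entries (1,1,1).

Boundary ∂_2: C_2 → C_1 acts by ∂[p,q,r] = [q,r] − [p,r] + [p,q]. For instance
  ∂abd = bd − ad + ab,
  ∂acd = cd − ad + ac.
The resulting 6×4 matrix has rank 3, and its Smith normal form has invariant factors (1,1,1).

Reading off H_k = ker ∂_k / im ∂_{k+1}:

  H_0: rank C_0 − rank ∂_1 = 4 − 3 = 1, and the invariant factors of ∂_1 are all 1, so H_0 ≅ Z.
  H_1: rank ker ∂_1 − rank ∂_2 = (6 − 3) − 3 = 0, and the invariant factors of ∂_2 are all 1, so H_1 ≅ 0.
  H_2: rank ker ∂_2 − rank ∂_3 = (4 − 3) − 0 = 1, and there is no ∂_3, so H_2 ≅ Z.

As a check, the Euler characteristic is 4 − 6 + 4 = 2, which agrees with 1 − 0 + 1 = 2.

H_0 = Z,  H_1 = 0,  H_2 = Z.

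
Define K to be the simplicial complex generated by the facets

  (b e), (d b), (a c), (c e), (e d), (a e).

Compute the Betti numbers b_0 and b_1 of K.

b_0 = 1, b_1 = 2.

Fix the vertex order a < b < c < d < e and write every simplex with vertices in increasing order. Then dim K = 1 and the simplices of K are:

  0-simplices (5): a, b, c, d, e
  1-simplices (6): ac, ae, bd, be, ce, de

Hence C_0 ≅ Z^5, C_1 ≅ Z^6.

∂_1: C_1 → C_0 is given by ∂[p,q] = [q] − [p]. For instance
  ∂ae = e − a.
This gives a 5×6 integer matrix of rank 4; reducing to Smith normal form yields diagonal entries (1,1,1,1).

Computing H_k = (kernel of ∂_k) / (image of ∂_{k+1}):

  H_0: rank C_0 − rank ∂_1 = 5 − 4 = 1, and the invariant factors of ∂_1 are all 1, so H_0 ≅ Z.
  H_1: rank ker ∂_1 − rank ∂_2 = (6 − 4) − 0 = 2, and there is no ∂_2, so H_1 ≅ Z^2.

(K is a triangulation of a wedge of 2 circles.)

Hence the Betti numbers are b_0 = 1, b_1 = 2.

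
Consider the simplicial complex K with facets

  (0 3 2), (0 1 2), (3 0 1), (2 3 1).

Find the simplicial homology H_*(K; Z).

H_0 ≅ Z,  H_1 = 0,  H_2 ≅ Z.

K has 4 vertices, 6 edges, 4 triangles.
rank ∂_0 = 0, rank ∂_1 = 3 ⇒ b_0 = 4 − 0 − 3 = 1; all invariant factors of ∂_1 are 1 so no torsion. So H_0 = Z.
rank ∂_1 = 3, rank ∂_2 = 3 ⇒ b_1 = 6 − 3 − 3 = 0; all invariant factors of ∂_2 are 1 so no torsion. So H_1 = 0.
rank ∂_2 = 3, rank ∂_3 = 0 ⇒ b_2 = 4 − 3 − 0 = 1. So H_2 = Z.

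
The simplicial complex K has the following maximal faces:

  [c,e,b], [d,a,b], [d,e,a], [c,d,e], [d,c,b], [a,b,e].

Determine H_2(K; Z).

H_2 ≅ Z.

Order the vertices as a < b < c < d < e. Listing each simplex with vertices in this order, K has dimension 2 with simplices:

  0-simplices (5): a, b, c, d, e
  1-simplices (9): ab, ad, ae, bc, bd, be, cd, ce, de
  2-simplices (6): abd, abe, ade, bcd, bce, cde

so the chain groups are C_0 ≅ Z^5, C_1 ≅ Z^9, C_2 ≅ Z^6.

Boundary ∂_1: C_1 → C_0 is given by ∂[p,q] = [q] − [p]. For instance
  ∂ae = e − a.
As a 5×9 matrix over Z this has rank 4, with invariant factors (1,1,1,1).

The boundary map ∂_2: C_2 → C_1 sends each 2-simplex [p,q,r] to [q,r] − [p,r] + [p,q]. For instance
  ∂cde = de − ce + cd,
  ∂bcd = cd − bd + bc.
The 9×6 boundary matrix has rank 5 and Smith normal form diag(1,1,1,1,1).

Reading off H_k = ker ∂_k / im ∂_{k+1}:

  H_2: rank ker ∂_2 − rank ∂_3 = (6 − 5) − 0 = 1, and there is no ∂_3, so H_2 = Z.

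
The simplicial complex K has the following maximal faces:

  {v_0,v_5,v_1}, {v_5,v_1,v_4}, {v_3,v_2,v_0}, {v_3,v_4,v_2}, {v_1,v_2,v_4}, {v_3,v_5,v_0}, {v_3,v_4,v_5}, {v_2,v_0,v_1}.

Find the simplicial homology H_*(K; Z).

K has 6 vertices, 12 edges, 8 triangles.
rank ∂_0 = 0, rank ∂_1 = 5 ⇒ b_0 = 6 − 0 − 5 = 1; all invariant factors of ∂_1 are 1 so no torsion. So H_0 ≅ Z.
rank ∂_1 = 5, rank ∂_2 = 7 ⇒ b_1 = 12 − 5 − 7 = 0; all invariant factors of ∂_2 are 1 so no torsion. So H_1 ≅ 0.
rank ∂_2 = 7, rank ∂_3 = 0 ⇒ b_2 = 8 − 7 − 0 = 1. So H_2 ≅ Z.

H_0 = Z,  H_1 = 0,  H_2 = Z.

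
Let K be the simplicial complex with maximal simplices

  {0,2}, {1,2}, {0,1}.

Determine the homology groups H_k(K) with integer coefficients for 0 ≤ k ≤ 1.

H_0 ≅ Z,  H_1 ≅ Z.

Fix the vertex order 0 < 1 < 2 and write every simplex with vertices in increasing order. Then dim K = 1 and the simplices of K are:

  0-simplices (3): [0], [1], [2]
  1-simplices (3): [0,1], [0,2], [1,2]

Hence C_0 ≅ Z^3, C_1 ≅ Z^3.

The boundary map ∂_1: C_1 → C_0 sends each edge [p,q] (with p < q) to q − p. For instance
  ∂[0,1] = [1] − [0].
The 3×3 boundary matrix has rank 2 and Smith normal form diag(1,1).

Reading off H_k = ker ∂_k / im ∂_{k+1}:

  H_0: rank C_0 − rank ∂_1 = 3 − 2 = 1, and the invariant factors of ∂_1 are all 1, so H_0 = Z.
  H_1: rank ker ∂_1 − rank ∂_2 = (3 − 2) − 0 = 1, and there is no ∂_2, so H_1 = Z.

As a check, the Euler characteristic is 3 − 3 = 0, which agrees with 1 − 1 = 0.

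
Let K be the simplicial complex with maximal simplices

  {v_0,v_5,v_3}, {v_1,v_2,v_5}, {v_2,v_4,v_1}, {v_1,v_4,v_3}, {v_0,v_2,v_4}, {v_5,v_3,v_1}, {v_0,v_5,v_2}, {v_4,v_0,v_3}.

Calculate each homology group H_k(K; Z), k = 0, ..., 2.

We work with the vertex ordering v_0 < v_1 < v_2 < v_3 < v_4 < v_5. The simplices of K, each written with vertices in increasing order, are:

  0-simplices (6): [v_0], [v_1], [v_2], [v_3], [v_4], [v_5]
  1-simplices (12): [v_0,v_2], [v_0,v_3], [v_0,v_4], [v_0,v_5], [v_1,v_2], [v_1,v_3], [v_1,v_4], [v_1,v_5], [v_2,v_4], [v_2,v_5], [v_3,v_4], [v_3,v_5]
  2-simplices (8): [v_0,v_2,v_4], [v_0,v_2,v_5], [v_0,v_3,v_4], [v_0,v_3,v_5], [v_1,v_2,v_4], [v_1,v_2,v_5], [v_1,v_3,v_4], [v_1,v_3,v_5]

so the chain groups are C_0 ≅ Z^6, C_1 ≅ Z^12, C_2 ≅ Z^8.

∂_1: C_1 → C_0 maps an edge to its endpoints' difference, ∂[p,q] = q − p. For instance
  ∂[v_3,v_4] = [v_4] − [v_3].
As a 6×12 matrix over Z this has rank 5, with invariant factors (1,1,1,1,1).

∂_2: C_2 → C_1 sends each 2-simplex [p,q,r] to [q,r] − [p,r] + [p,q]. For instance
  ∂[v_1,v_2,v_5] = [v_2,v_5] − [v_1,v_5] + [v_1,v_2],
  ∂[v_1,v_3,v_4] = [v_3,v_4] − [v_1,v_4] + [v_1,v_3].
This gives a 12×8 integer matrix of rank 7; reducing to Smith normal form yields diagonal entries (1,1,1,1,1,1,1).

Computing H_k = (kernel of ∂_k) / (image of ∂_{k+1}):

  H_0: rank C_0 − rank ∂_1 = 6 − 5 = 1, and the invariant factors of ∂_1 are all 1, so H_0 ≅ Z.
  H_1: rank ker ∂_1 − rank ∂_2 = (12 − 5) − 7 = 0, and the invariant factors of ∂_2 are all 1, so H_1 ≅ 0.
  H_2: rank ker ∂_2 − rank ∂_3 = (8 − 7) − 0 = 1, and there is no ∂_3, so H_2 ≅ Z.

As a check, the Euler characteristic is 6 − 12 + 8 = 2, which agrees with 1 − 0 + 1 = 2.
(K is a triangulation of the 2-sphere S^2.)

H_0 = Z,  H_1 = 0,  H_2 = Z.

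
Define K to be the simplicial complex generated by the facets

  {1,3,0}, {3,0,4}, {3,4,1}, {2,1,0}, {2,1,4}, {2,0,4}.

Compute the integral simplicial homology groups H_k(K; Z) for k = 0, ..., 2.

H_0 = Z,  H_1 = 0,  H_2 = Z.

K has 5 vertices, 9 edges, 6 triangles.
rank ∂_0 = 0, rank ∂_1 = 4 ⇒ b_0 = 5 − 0 − 4 = 1; all invariant factors of ∂_1 are 1 so no torsion. So H_0 ≅ Z.
rank ∂_1 = 4, rank ∂_2 = 5 ⇒ b_1 = 9 − 4 − 5 = 0; all invariant factors of ∂_2 are 1 so no torsion. So H_1 ≅ 0.
rank ∂_2 = 5, rank ∂_3 = 0 ⇒ b_2 = 6 − 5 − 0 = 1. So H_2 ≅ Z.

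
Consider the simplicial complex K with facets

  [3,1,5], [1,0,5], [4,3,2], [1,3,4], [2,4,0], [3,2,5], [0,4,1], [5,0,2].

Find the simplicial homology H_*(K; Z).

Take the total order 0 < 1 < 2 < 3 < 4 < 5 on the vertex set. Then K (dimension 2) consists of the simplices:

  0-simplices (6): [0], [1], [2], [3], [4], [5]
  1-simplices (12): [0,1], [0,2], [0,4], [0,5], [1,3], [1,4], [1,5], [2,3], [2,4], [2,5], [3,4], [3,5]
  2-simplices (8): [0,1,4], [0,1,5], [0,2,4], [0,2,5], [1,3,4], [1,3,5], [2,3,4], [2,3,5]

giving chain groups C_0 ≅ Z^6, C_1 ≅ Z^12, C_2 ≅ Z^8.

The boundary map ∂_1: C_1 → C_0 is given by ∂[p,q] = [q] − [p].
The resulting 6×12 matrix has rank 5, and its Smith normal form has invariant factors (1,1,1,1,1).

Boundary ∂_2: C_2 → C_1 acts by ∂[p,q,r] = [q,r] − [p,r] + [p,q]. For instance
  ∂[1,3,5] = [3,5] − [1,5] + [1,3],
  ∂[2,3,4] = [3,4] − [2,4] + [2,3].
The 12×8 boundary matrix has rank 7 and Smith normal form diag(1,1,1,1,1,1,1).

From H_k ≅ ker(∂_k) / im(∂_{k+1}) we obtain:

  H_0: rank C_0 − rank ∂_1 = 6 − 5 = 1, and the invariant factors of ∂_1 are all 1, so H_0 = Z.
  H_1: rank ker ∂_1 − rank ∂_2 = (12 − 5) − 7 = 0, and the invariant factors of ∂_2 are all 1, so H_1 = 0.
  H_2: rank ker ∂_2 − rank ∂_3 = (8 − 7) − 0 = 1, and there is no ∂_3, so H_2 = Z.

H_0 ≅ Z,  H_1 = 0,  H_2 ≅ Z.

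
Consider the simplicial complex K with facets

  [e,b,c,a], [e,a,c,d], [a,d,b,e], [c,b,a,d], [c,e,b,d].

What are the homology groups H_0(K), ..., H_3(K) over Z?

H_0 = Z,  H_1 = 0,  H_2 = 0,  H_3 = Z.

We work with the vertex ordering a < b < c < d < e. The simplices of K, each written with vertices in increasing order, are:

  0-simplices (5): a, b, c, d, e
  1-simplices (10): ab, ac, ad, ae, bc, bd, be, cd, ce, de
  2-simplices (10): abc, abd, abe, acd, ace, ade, bcd, bce, bde, cde
  3-simplices (5): abcd, abce, abde, acde, bcde

giving chain groups C_0 ≅ Z^5, C_1 ≅ Z^10, C_2 ≅ Z^10, C_3 ≅ Z^5.

∂_1: C_1 → C_0 is given by ∂[p,q] = [q] − [p].
The 5×10 boundary matrix has rank 4 and Smith normal form diag(1,1,1,1).

∂_2: C_2 → C_1 maps a triangle to the signed sum of its edges. For instance
  ∂acd = cd − ad + ac,
  ∂abd = bd − ad + ab.
As a 10×10 matrix over Z this has rank 6, with invariant factors (1,1,1,1,1,1).

∂_3: C_3 → C_2 sends each 3-simplex σ to the alternating sum Σ_i (−1)^i (σ with its i-th vertex removed). For instance
  ∂acde = cde − ade + ace − acd,
  ∂abde = bde − ade + abe − abd.
The resulting 10×5 matrix has rank 4, and its Smith normal form has invariant factors (1,1,1,1).

Computing H_k = (kernel of ∂_k) / (image of ∂_{k+1}):

  H_0: rank C_0 − rank ∂_1 = 5 − 4 = 1, and the invariant factors of ∂_1 are all 1, so H_0 ≅ Z.
  H_1: rank ker ∂_1 − rank ∂_2 = (10 − 4) − 6 = 0, and the invariant factors of ∂_2 are all 1, so H_1 ≅ 0.
  H_2: rank ker ∂_2 − rank ∂_3 = (10 − 6) − 4 = 0, and the invariant factors of ∂_3 are all 1, so H_2 ≅ 0.
  H_3: rank ker ∂_3 − rank ∂_4 = (5 − 4) − 0 = 1, and there is no ∂_4, so H_3 ≅ Z.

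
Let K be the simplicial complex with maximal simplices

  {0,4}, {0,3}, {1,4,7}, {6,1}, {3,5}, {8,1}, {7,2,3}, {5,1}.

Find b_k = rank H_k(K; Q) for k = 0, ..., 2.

b_0 = 1, b_1 = 2, b_2 = 0.

K has 9 vertices, 12 edges, 2 triangles.
rank ∂_0 = 0, rank ∂_1 = 8 ⇒ b_0 = 9 − 0 − 8 = 1; all invariant factors of ∂_1 are 1 so no torsion. So H_0 ≅ Z.
rank ∂_1 = 8, rank ∂_2 = 2 ⇒ b_1 = 12 − 8 − 2 = 2; all invariant factors of ∂_2 are 1 so no torsion. So H_1 ≅ Z^2.
rank ∂_2 = 2, rank ∂_3 = 0 ⇒ b_2 = 2 − 2 − 0 = 0. So H_2 ≅ 0.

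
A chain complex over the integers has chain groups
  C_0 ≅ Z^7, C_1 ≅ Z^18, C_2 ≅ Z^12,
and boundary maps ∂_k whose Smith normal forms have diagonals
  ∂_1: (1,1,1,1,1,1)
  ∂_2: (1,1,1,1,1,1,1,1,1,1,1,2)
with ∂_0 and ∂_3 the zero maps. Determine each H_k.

H_0 = Z,  H_1 = Z/2,  H_2 = 0.

H_0: b_0 = 7 − 0 − 6 = 1; torsion from ∂_1 factors > 1: none. So H_0 = Z.
H_1: b_1 = 18 − 6 − 12 = 0; torsion from ∂_2 factors > 1: [2]. So H_1 = Z/2.
H_2: b_2 = 12 − 12 − 0 = 0; torsion from ∂_3 factors > 1: none. So H_2 = 0.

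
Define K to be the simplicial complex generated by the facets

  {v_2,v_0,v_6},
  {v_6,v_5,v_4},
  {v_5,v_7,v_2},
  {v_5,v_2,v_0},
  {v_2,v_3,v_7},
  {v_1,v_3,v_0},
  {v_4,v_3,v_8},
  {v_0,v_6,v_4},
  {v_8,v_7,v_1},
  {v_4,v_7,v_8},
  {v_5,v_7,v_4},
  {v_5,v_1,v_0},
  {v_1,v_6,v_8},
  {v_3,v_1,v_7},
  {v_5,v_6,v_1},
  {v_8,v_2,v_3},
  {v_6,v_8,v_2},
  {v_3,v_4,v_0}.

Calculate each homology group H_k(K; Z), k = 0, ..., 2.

H_0 ≅ Z,  H_1 ≅ Z ⊕ Z/2,  H_2 = 0.

Take the total order v_0 < v_1 < v_2 < v_3 < v_4 < v_5 < v_6 < v_7 < v_8 on the vertex set. Then K (dimension 2) consists of the simplices:

  0-simplices (9): [v_0], [v_1], [v_2], [v_3], [v_4], [v_5], [v_6], [v_7], [v_8]
  1-simplices (27): (27 of them)
  2-simplices (18): (18 of them)

so the chain groups are C_0 ≅ Z^9, C_1 ≅ Z^27, C_2 ≅ Z^18.

The boundary map ∂_1: C_1 → C_0 is given by ∂[p,q] = [q] − [p]. For instance
  ∂[v_7,v_8] = [v_8] − [v_7].
The resulting 9×27 matrix has rank 8, and its Smith normal form has invariant factors (1,1,1,1,1,1,1,1).

∂_2: C_2 → C_1 sends each 2-simplex [p,q,r] to [q,r] − [p,r] + [p,q]. For instance
  ∂[v_1,v_7,v_8] = [v_7,v_8] − [v_1,v_8] + [v_1,v_7],
  ∂[v_0,v_2,v_5] = [v_2,v_5] − [v_0,v_5] + [v_0,v_2].
The resulting 27×18 matrix has rank 18, and its Smith normal form has invariant factors (1,1,1,1,1,1,1,1,1,1,1,1,1,1,1,1,1,2).

Reading off H_k = ker ∂_k / im ∂_{k+1}:

  H_0: rank C_0 − rank ∂_1 = 9 − 8 = 1, and the invariant factors of ∂_1 are all 1, so H_0 ≅ Z.
  H_1: rank ker ∂_1 − rank ∂_2 = (27 − 8) − 18 = 1, and ∂_2 has invariant factor 2 > 1, so H_1 ≅ Z ⊕ Z/2.
  H_2: rank ker ∂_2 − rank ∂_3 = (18 − 18) − 0 = 0, and there is no ∂_3, so H_2 ≅ 0.

(K is a triangulation of the Klein bottle.)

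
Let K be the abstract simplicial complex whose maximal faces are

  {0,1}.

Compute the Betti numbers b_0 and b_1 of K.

Fix the vertex order 0 < 1 and write every simplex with vertices in increasing order. Then dim K = 1 and the simplices of K are:

  0-simplices (2): [0], [1]
  1-simplices (1): [0,1]

Hence C_0 ≅ Z^2, C_1 ≅ Z^1.

Boundary ∂_1: C_1 → C_0 sends each edge [p,q] (with p < q) to q − p. For instance
  ∂[0,1] = [1] − [0].
The resulting 2×1 matrix has rank 1, and its Smith normal form has invariant factors (1).

Computing H_k = (kernel of ∂_k) / (image of ∂_{k+1}):

  H_0: rank C_0 − rank ∂_1 = 2 − 1 = 1, and the invariant factors of ∂_1 are all 1, so H_0 ≅ Z.
  H_1: rank ker ∂_1 − rank ∂_2 = (1 − 1) − 0 = 0, and there is no ∂_2, so H_1 ≅ 0.

As a check, the Euler characteristic is 2 − 1 = 1, which agrees with 1 − 0 = 1.

Hence the Betti numbers are b_0 = 1, b_1 = 0.

b_0 = 1, b_1 = 0.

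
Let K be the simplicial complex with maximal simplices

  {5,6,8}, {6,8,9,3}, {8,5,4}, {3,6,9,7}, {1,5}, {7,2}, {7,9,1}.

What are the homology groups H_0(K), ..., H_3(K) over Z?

H_0 ≅ Z,  H_1 ≅ Z,  H_2 = 0,  H_3 = 0.

Take the total order 1 < 2 < 3 < 4 < 5 < 6 < 7 < 8 < 9 on the vertex set. Then K (dimension 3) consists of the simplices:

  0-simplices (9): [1], [2], [3], [4], [5], [6], [7], [8], [9]
  1-simplices (17): [1,5], [1,7], [1,9], [2,7], [3,6], [3,7], [3,8], [3,9], [4,5], [4,8], [5,6], [5,8], [6,7], [6,8], [6,9], [7,9], [8,9]
  2-simplices (10): [1,7,9], [3,6,7], [3,6,8], [3,6,9], [3,7,9], [3,8,9], [4,5,8], [5,6,8], [6,7,9], [6,8,9]
  3-simplices (2): [3,6,7,9], [3,6,8,9]

giving chain groups C_0 ≅ Z^9, C_1 ≅ Z^17, C_2 ≅ Z^10, C_3 ≅ Z^2.

The boundary map ∂_1: C_1 → C_0 sends each edge [p,q] (with p < q) to q − p. For instance
  ∂[8,9] = [9] − [8].
The resulting 9×17 matrix has rank 8, and its Smith normal form has invariant factors (1,1,1,1,1,1,1,1).

∂_2: C_2 → C_1 sends each 2-simplex [p,q,r] to [q,r] − [p,r] + [p,q]. For instance
  ∂[3,8,9] = [8,9] − [3,9] + [3,8],
  ∂[6,7,9] = [7,9] − [6,9] + [6,7].
The 17×10 boundary matrix has rank 8 and Smith normal form diag(1,1,1,1,1,1,1,1).

∂_3: C_3 → C_2 sends each 3-simplex σ to the alternating sum Σ_i (−1)^i (σ with its i-th vertex removed). For instance
  ∂[3,6,7,9] = [6,7,9] − [3,7,9] + [3,6,9] − [3,6,7],
  ∂[3,6,8,9] = [6,8,9] − [3,8,9] + [3,6,9] − [3,6,8].
This gives a 10×2 integer matrix of rank 2; reducing to Smith normal form yields diagonal entries (1,1).

From H_k ≅ ker(∂_k) / im(∂_{k+1}) we obtain:

  H_0: rank C_0 − rank ∂_1 = 9 − 8 = 1, and the invariant factors of ∂_1 are all 1, so H_0 = Z.
  H_1: rank ker ∂_1 − rank ∂_2 = (17 − 8) − 8 = 1, and the invariant factors of ∂_2 are all 1, so H_1 = Z.
  H_2: rank ker ∂_2 − rank ∂_3 = (10 − 8) − 2 = 0, and the invariant factors of ∂_3 are all 1, so H_2 = 0.
  H_3: rank ker ∂_3 − rank ∂_4 = (2 − 2) − 0 = 0, and there is no ∂_4, so H_3 = 0.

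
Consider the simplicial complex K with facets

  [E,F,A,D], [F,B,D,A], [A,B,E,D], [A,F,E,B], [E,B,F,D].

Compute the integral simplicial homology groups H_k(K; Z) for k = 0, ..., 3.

Take the total order A < B < D < E < F on the vertex set. Then K (dimension 3) consists of the simplices:

  0-simplices (5): A, B, D, E, F
  1-simplices (10): AB, AD, AE, AF, BD, BE, BF, DE, DF, EF
  2-simplices (10): ABD, ABE, ABF, ADE, ADF, AEF, BDE, BDF, BEF, DEF
  3-simplices (5): ABDE, ABDF, ABEF, ADEF, BDEF

Hence C_0 ≅ Z^5, C_1 ≅ Z^10, C_2 ≅ Z^10, C_3 ≅ Z^5.

∂_1: C_1 → C_0 is given by ∂[p,q] = [q] − [p]. For instance
  ∂AB = B − A.
This gives a 5×10 integer matrix of rank 4; reducing to Smith normal form yields diagonal entries (1,1,1,1).

The boundary map ∂_2: C_2 → C_1 sends each 2-simplex [p,q,r] to [q,r] − [p,r] + [p,q]. For instance
  ∂ADF = DF − AF + AD,
  ∂BDF = DF − BF + BD.
As a 10×10 matrix over Z this has rank 6, with invariant factors (1,1,1,1,1,1).

Boundary ∂_3: C_3 → C_2 sends each 3-simplex σ to the alternating sum Σ_i (−1)^i (σ with its i-th vertex removed). For instance
  ∂ADEF = DEF − AEF + ADF − ADE,
  ∂BDEF = DEF − BEF + BDF − BDE.
The 10×5 boundary matrix has rank 4 and Smith normal form diag(1,1,1,1).

Now H_k = ker ∂_k / im ∂_{k+1}, so:

  H_0: rank C_0 − rank ∂_1 = 5 − 4 = 1, and the invariant factors of ∂_1 are all 1, so H_0 ≅ Z.
  H_1: rank ker ∂_1 − rank ∂_2 = (10 − 4) − 6 = 0, and the invariant factors of ∂_2 are all 1, so H_1 ≅ 0.
  H_2: rank ker ∂_2 − rank ∂_3 = (10 − 6) − 4 = 0, and the invariant factors of ∂_3 are all 1, so H_2 ≅ 0.
  H_3: rank ker ∂_3 − rank ∂_4 = (5 − 4) − 0 = 1, and there is no ∂_4, so H_3 ≅ Z.

(K is a triangulation of the 3-sphere S^3.)

H_0 ≅ Z,  H_1 = 0,  H_2 = 0,  H_3 ≅ Z.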